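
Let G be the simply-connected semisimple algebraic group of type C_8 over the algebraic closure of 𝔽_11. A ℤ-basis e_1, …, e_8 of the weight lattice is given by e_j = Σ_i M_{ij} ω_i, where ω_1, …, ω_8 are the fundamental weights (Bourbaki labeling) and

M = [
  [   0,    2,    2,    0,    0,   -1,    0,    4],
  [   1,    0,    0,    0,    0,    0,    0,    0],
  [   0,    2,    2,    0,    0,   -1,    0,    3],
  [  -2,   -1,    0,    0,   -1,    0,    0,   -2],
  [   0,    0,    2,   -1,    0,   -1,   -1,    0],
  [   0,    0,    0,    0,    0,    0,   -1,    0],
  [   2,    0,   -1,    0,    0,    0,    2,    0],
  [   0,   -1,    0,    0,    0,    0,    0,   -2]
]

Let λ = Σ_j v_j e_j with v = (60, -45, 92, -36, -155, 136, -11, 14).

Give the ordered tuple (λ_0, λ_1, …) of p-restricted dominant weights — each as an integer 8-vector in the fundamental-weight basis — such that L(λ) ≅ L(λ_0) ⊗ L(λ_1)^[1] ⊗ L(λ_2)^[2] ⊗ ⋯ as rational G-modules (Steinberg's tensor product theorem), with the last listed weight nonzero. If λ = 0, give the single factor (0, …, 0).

In the fundamental-weight basis, λ has coordinates c = M·v (v = (60, -45, 92, -36, -155, 136, -11, 14)):
  c_1 = 0·60 + (2)·(-45) + 2·92 + (0)·(-36) + (0)·(-155) + (-1)·(136) + (0)·(-11) + 4·14 = 14
  c_2 = 1·60 + (0)·(-45) + 0·92 + (0)·(-36) + (0)·(-155) + 0·136 + (0)·(-11) + 0·14 = 60
  c_3 = 0·60 + (2)·(-45) + 2·92 + (0)·(-36) + (0)·(-155) + (-1)·(136) + (0)·(-11) + 3·14 = 0
  c_4 = (-2)·(60) + (-1)·(-45) + 0·92 + (0)·(-36) + (-1)·(-155) + 0·136 + (0)·(-11) + (-2)·(14) = 52
  c_5 = 0·60 + (0)·(-45) + 2·92 + (-1)·(-36) + (0)·(-155) + (-1)·(136) + (-1)·(-11) + 0·14 = 95
  c_6 = 0·60 + (0)·(-45) + 0·92 + (0)·(-36) + (0)·(-155) + 0·136 + (-1)·(-11) + 0·14 = 11
  c_7 = 2·60 + (0)·(-45) + (-1)·(92) + (0)·(-36) + (0)·(-155) + 0·136 + (2)·(-11) + 0·14 = 6
  c_8 = 0·60 + (-1)·(-45) + 0·92 + (0)·(-36) + (0)·(-155) + 0·136 + (0)·(-11) + (-2)·(14) = 17
Writing each c_i in base p = 11:
  c_1 = 14 = 3·11^0 + 1·11^1
  c_2 = 60 = 5·11^0 + 5·11^1
  c_3 = 0
  c_4 = 52 = 8·11^0 + 4·11^1
  c_5 = 95 = 7·11^0 + 8·11^1
  c_6 = 11 = 0·11^0 + 1·11^1
  c_7 = 6 = 6·11^0
  c_8 = 17 = 6·11^0 + 1·11^1
λ_0 = (3, 5, 0, 8, 7, 0, 6, 6)
λ_1 = (1, 5, 0, 4, 8, 1, 0, 1)

((3, 5, 0, 8, 7, 0, 6, 6), (1, 5, 0, 4, 8, 1, 0, 1))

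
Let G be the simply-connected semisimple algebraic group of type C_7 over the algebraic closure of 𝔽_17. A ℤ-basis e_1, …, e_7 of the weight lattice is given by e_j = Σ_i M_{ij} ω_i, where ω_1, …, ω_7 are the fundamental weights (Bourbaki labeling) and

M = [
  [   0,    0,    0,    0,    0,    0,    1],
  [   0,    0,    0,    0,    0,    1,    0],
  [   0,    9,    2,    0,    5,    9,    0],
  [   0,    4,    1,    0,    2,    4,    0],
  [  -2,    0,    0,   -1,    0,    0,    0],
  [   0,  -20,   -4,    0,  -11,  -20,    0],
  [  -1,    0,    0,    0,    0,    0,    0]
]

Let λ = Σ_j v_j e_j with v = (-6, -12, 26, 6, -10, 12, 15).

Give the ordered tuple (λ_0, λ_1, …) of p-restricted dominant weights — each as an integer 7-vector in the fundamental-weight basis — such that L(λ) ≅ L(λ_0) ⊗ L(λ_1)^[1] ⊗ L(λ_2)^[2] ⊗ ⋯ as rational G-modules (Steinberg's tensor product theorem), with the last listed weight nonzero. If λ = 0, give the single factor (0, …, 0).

Compute c_i = Σ_j M_{ij} v_j with v = (-6, -12, 26, 6, -10, 12, 15):
  c_1 = 0*-6 + 0*-12 + 0*26 + 0*6 + 0*-10 + 0*12 + 1*15 = 15
  c_2 = 0*-6 + 0*-12 + 0*26 + 0*6 + 0*-10 + 1*12 + 0*15 = 12
  c_3 = 0*-6 + 9*-12 + 2*26 + 0*6 + 5*-10 + 9*12 + 0*15 = 2
  c_4 = 0*-6 + 4*-12 + 1*26 + 0*6 + 2*-10 + 4*12 + 0*15 = 6
  c_5 = -2*-6 + 0*-12 + 0*26 + -1*6 + 0*-10 + 0*12 + 0*15 = 6
  c_6 = 0*-6 + -20*-12 + -4*26 + 0*6 + -11*-10 + -20*12 + 0*15 = 6
  c_7 = -1*-6 + 0*-12 + 0*26 + 0*6 + 0*-10 + 0*12 + 0*15 = 6
Base-17 expansion of each c_i:
  c_1 = 15 = 15·17^0
  c_2 = 12 = 12·17^0
  c_3 = 2 = 2·17^0
  c_4 = 6 = 6·17^0
  c_5 = 6 = 6·17^0
  c_6 = 6 = 6·17^0
  c_7 = 6 = 6·17^0
p-restricted factor λ_0 = (15, 12, 2, 6, 6, 6, 6)

((15, 12, 2, 6, 6, 6, 6),)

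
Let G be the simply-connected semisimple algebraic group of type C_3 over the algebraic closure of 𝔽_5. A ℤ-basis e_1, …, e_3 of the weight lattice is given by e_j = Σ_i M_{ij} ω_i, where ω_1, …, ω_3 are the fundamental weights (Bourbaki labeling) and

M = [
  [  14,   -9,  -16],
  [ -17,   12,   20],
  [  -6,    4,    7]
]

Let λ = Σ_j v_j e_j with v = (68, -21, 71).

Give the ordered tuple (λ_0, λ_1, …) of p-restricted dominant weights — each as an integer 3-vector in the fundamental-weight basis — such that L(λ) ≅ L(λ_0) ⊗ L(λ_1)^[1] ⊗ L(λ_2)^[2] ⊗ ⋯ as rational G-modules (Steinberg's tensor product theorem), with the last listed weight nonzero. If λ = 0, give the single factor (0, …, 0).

In the fundamental-weight basis, λ has coordinates c = M·v (v = (68, -21, 71)):
  c_1 = 14·68 + (-9)·(-21) + (-16)·(71) = 5
  c_2 = (-17)·(68) + (12)·(-21) + 20·71 = 12
  c_3 = (-6)·(68) + (4)·(-21) + 7·71 = 5
Writing each c_i in base p = 5:
  c_1 = 5 = 0·5^0 + 1·5^1
  c_2 = 12 = 2·5^0 + 2·5^1
  c_3 = 5 = 0·5^0 + 1·5^1
Factor λ_0 = (0, 2, 0)
Factor λ_1 = (1, 2, 1)

((0, 2, 0), (1, 2, 1))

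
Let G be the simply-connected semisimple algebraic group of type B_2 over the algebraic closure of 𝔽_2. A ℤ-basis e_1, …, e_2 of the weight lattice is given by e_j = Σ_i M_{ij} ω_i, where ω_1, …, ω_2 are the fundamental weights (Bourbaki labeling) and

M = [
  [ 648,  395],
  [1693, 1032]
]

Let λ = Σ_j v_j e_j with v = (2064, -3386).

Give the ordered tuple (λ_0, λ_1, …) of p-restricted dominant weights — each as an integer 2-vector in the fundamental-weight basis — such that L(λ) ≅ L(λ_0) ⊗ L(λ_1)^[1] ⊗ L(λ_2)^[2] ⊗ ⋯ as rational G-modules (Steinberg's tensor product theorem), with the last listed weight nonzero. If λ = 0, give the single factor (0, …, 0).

Converting to the ω-basis (c_i = row i of M dotted with v = (2064, -3386)):
  c_1 = 648*2064 + 395*-3386 = 2
  c_2 = 1693*2064 + 1032*-3386 = 0
p = 2; digits c_i = Σ_j d_{ij}·2^j, 0 ≤ d_{ij} < 2:
  c_1 = 2 = 0·2^0 + 1·2^1
  c_2 = 0
λ_0 = (0, 0)
λ_1 = (1, 0)

((0, 0), (1, 0))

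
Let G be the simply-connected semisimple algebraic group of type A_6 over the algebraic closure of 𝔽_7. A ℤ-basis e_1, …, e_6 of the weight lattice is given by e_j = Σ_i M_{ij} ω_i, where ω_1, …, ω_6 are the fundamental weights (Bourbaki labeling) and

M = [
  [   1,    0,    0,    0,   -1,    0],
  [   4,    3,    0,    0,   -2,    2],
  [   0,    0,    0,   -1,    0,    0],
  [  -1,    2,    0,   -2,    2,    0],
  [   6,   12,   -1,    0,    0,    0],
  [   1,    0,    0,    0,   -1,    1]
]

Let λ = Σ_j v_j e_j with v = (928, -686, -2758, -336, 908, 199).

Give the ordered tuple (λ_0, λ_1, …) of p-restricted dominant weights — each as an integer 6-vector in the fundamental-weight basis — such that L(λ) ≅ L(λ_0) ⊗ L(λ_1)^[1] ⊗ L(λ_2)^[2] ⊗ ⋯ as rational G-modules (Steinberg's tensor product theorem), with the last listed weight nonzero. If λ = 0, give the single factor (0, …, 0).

Converting to the ω-basis (c_i = row i of M dotted with v = (928, -686, -2758, -336, 908, 199)):
  c_1 = (1)·(928) + (0)·(-686) + (0)·(-2758) + (0)·(-336) + (-1)·(908) + (0)·(199) = 20
  c_2 = (4)·(928) + (3)·(-686) + (0)·(-2758) + (0)·(-336) + (-2)·(908) + (2)·(199) = 236
  c_3 = (0)·(928) + (0)·(-686) + (0)·(-2758) + (-1)·(-336) + (0)·(908) + (0)·(199) = 336
  c_4 = (-1)·(928) + (2)·(-686) + (0)·(-2758) + (-2)·(-336) + (2)·(908) + (0)·(199) = 188
  c_5 = (6)·(928) + (12)·(-686) + (-1)·(-2758) + (0)·(-336) + (0)·(908) + (0)·(199) = 94
  c_6 = (1)·(928) + (0)·(-686) + (0)·(-2758) + (0)·(-336) + (-1)·(908) + (1)·(199) = 219
Base-7 expansion of each c_i:
  c_1 = 20 = 6·7^0 + 2·7^1
  c_2 = 236 = 5·7^0 + 5·7^1 + 4·7^2
  c_3 = 336 = 0·7^0 + 6·7^1 + 6·7^2
  c_4 = 188 = 6·7^0 + 5·7^1 + 3·7^2
  c_5 = 94 = 3·7^0 + 6·7^1 + 1·7^2
  c_6 = 219 = 2·7^0 + 3·7^1 + 4·7^2
Factor λ_0 = (6, 5, 0, 6, 3, 2)
Factor λ_1 = (2, 5, 6, 5, 6, 3)
Factor λ_2 = (0, 4, 6, 3, 1, 4)

((6, 5, 0, 6, 3, 2), (2, 5, 6, 5, 6, 3), (0, 4, 6, 3, 1, 4))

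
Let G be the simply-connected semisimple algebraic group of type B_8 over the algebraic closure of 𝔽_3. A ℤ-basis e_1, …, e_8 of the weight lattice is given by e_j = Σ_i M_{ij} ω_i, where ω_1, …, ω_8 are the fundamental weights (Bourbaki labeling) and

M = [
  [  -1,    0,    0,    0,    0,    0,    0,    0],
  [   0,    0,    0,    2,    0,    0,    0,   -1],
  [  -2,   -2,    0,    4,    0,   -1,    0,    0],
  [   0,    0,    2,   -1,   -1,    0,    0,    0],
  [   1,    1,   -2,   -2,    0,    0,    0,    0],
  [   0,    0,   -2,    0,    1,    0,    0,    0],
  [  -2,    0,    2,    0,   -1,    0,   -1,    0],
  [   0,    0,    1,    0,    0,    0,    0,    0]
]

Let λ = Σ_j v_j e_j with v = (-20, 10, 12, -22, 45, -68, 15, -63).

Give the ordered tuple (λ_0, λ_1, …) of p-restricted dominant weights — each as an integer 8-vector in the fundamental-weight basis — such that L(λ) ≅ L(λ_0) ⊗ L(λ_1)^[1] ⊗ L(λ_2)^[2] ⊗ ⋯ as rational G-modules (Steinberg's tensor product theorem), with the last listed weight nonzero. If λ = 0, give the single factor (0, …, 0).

((2, 1, 0, 1, 1, 0, 1, 0), (0, 0, 0, 0, 0, 1, 1, 1), (2, 2, 0, 0, 1, 2, 0, 1))

Compute c_i = Σ_j M_{ij} v_j with v = (-20, 10, 12, -22, 45, -68, 15, -63):
  c_1 = (-1)·(-20) + 0·10 + 0·12 + (0)·(-22) + 0·45 + (0)·(-68) + 0·15 + (0)·(-63) = 20
  c_2 = (0)·(-20) + 0·10 + 0·12 + (2)·(-22) + 0·45 + (0)·(-68) + 0·15 + (-1)·(-63) = 19
  c_3 = (-2)·(-20) + (-2)·(10) + 0·12 + (4)·(-22) + 0·45 + (-1)·(-68) + 0·15 + (0)·(-63) = 0
  c_4 = (0)·(-20) + 0·10 + 2·12 + (-1)·(-22) + (-1)·(45) + (0)·(-68) + 0·15 + (0)·(-63) = 1
  c_5 = (1)·(-20) + 1·10 + (-2)·(12) + (-2)·(-22) + 0·45 + (0)·(-68) + 0·15 + (0)·(-63) = 10
  c_6 = (0)·(-20) + 0·10 + (-2)·(12) + (0)·(-22) + 1·45 + (0)·(-68) + 0·15 + (0)·(-63) = 21
  c_7 = (-2)·(-20) + 0·10 + 2·12 + (0)·(-22) + (-1)·(45) + (0)·(-68) + (-1)·(15) + (0)·(-63) = 4
  c_8 = (0)·(-20) + 0·10 + 1·12 + (0)·(-22) + 0·45 + (0)·(-68) + 0·15 + (0)·(-63) = 12
Base-3 expansion of each c_i:
  c_1 = 20 = 2·3^0 + 0·3^1 + 2·3^2
  c_2 = 19 = 1·3^0 + 0·3^1 + 2·3^2
  c_3 = 0
  c_4 = 1 = 1·3^0
  c_5 = 10 = 1·3^0 + 0·3^1 + 1·3^2
  c_6 = 21 = 0·3^0 + 1·3^1 + 2·3^2
  c_7 = 4 = 1·3^0 + 1·3^1
  c_8 = 12 = 0·3^0 + 1·3^1 + 1·3^2
λ_0 = (2, 1, 0, 1, 1, 0, 1, 0)
λ_1 = (0, 0, 0, 0, 0, 1, 1, 1)
λ_2 = (2, 2, 0, 0, 1, 2, 0, 1)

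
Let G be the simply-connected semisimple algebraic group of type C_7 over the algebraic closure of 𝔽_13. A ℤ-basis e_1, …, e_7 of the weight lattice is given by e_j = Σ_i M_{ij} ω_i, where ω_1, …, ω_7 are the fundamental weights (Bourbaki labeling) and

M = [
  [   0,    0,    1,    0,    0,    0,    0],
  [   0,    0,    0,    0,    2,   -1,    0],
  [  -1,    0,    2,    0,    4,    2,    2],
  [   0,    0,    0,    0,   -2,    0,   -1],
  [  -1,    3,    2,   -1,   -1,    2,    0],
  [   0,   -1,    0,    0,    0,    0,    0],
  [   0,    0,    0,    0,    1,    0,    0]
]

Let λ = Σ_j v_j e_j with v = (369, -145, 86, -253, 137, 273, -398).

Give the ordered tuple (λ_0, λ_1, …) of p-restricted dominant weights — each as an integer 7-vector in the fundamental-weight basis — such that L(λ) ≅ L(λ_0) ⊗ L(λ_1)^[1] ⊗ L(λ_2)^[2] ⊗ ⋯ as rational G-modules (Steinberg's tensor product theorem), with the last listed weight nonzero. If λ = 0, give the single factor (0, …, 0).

Converting to the ω-basis (c_i = row i of M dotted with v = (369, -145, 86, -253, 137, 273, -398)):
  c_1 = 0·369 + (0)·(-145) + 1·86 + (0)·(-253) + 0·137 + 0·273 + (0)·(-398) = 86
  c_2 = 0·369 + (0)·(-145) + 0·86 + (0)·(-253) + 2·137 + (-1)·(273) + (0)·(-398) = 1
  c_3 = (-1)·(369) + (0)·(-145) + 2·86 + (0)·(-253) + 4·137 + 2·273 + (2)·(-398) = 101
  c_4 = 0·369 + (0)·(-145) + 0·86 + (0)·(-253) + (-2)·(137) + 0·273 + (-1)·(-398) = 124
  c_5 = (-1)·(369) + (3)·(-145) + 2·86 + (-1)·(-253) + (-1)·(137) + 2·273 + (0)·(-398) = 30
  c_6 = 0·369 + (-1)·(-145) + 0·86 + (0)·(-253) + 0·137 + 0·273 + (0)·(-398) = 145
  c_7 = 0·369 + (0)·(-145) + 0·86 + (0)·(-253) + 1·137 + 0·273 + (0)·(-398) = 137
Writing each c_i in base p = 13:
  c_1 = 86 = 8·13^0 + 6·13^1
  c_2 = 1 = 1·13^0
  c_3 = 101 = 10·13^0 + 7·13^1
  c_4 = 124 = 7·13^0 + 9·13^1
  c_5 = 30 = 4·13^0 + 2·13^1
  c_6 = 145 = 2·13^0 + 11·13^1
  c_7 = 137 = 7·13^0 + 10·13^1
λ_0 = (8, 1, 10, 7, 4, 2, 7)
λ_1 = (6, 0, 7, 9, 2, 11, 10)

((8, 1, 10, 7, 4, 2, 7), (6, 0, 7, 9, 2, 11, 10))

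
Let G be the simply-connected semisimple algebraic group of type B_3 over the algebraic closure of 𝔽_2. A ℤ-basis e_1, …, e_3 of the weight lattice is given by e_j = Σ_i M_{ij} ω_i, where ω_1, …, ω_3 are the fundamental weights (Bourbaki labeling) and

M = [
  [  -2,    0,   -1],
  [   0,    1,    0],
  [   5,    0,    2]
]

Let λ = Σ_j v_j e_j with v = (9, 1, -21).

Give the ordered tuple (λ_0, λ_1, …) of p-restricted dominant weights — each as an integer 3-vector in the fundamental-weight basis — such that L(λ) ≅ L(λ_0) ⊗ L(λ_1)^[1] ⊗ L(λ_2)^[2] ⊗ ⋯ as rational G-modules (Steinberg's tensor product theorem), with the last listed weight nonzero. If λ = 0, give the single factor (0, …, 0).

In the fundamental-weight basis, λ has coordinates c = M·v (v = (9, 1, -21)):
  c_1 = -2*9 + 0*1 + -1*-21 = 3
  c_2 = 0*9 + 1*1 + 0*-21 = 1
  c_3 = 5*9 + 0*1 + 2*-21 = 3
p = 2; digits c_i = Σ_j d_{ij}·2^j, 0 ≤ d_{ij} < 2:
  c_1 = 3 = 1·2^0 + 1·2^1
  c_2 = 1 = 1·2^0
  c_3 = 3 = 1·2^0 + 1·2^1
p-restricted factor λ_0 = (1, 1, 1)
p-restricted factor λ_1 = (1, 0, 1)

((1, 1, 1), (1, 0, 1))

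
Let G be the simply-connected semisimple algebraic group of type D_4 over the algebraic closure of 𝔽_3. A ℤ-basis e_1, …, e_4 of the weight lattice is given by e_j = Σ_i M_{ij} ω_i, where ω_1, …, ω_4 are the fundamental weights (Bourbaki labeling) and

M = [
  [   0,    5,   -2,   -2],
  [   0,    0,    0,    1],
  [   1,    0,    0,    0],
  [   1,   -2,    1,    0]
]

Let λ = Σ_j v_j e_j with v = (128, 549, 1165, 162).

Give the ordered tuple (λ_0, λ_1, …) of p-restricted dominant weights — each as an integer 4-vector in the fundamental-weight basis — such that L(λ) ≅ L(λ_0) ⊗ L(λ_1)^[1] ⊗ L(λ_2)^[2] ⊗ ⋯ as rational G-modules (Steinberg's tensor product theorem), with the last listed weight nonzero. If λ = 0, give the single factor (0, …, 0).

Converting to the ω-basis (c_i = row i of M dotted with v = (128, 549, 1165, 162)):
  c_1 = 0·128 + 5·549 + (-2)·(1165) + (-2)·(162) = 91
  c_2 = 0·128 + 0·549 + 0·1165 + 1·162 = 162
  c_3 = 1·128 + 0·549 + 0·1165 + 0·162 = 128
  c_4 = 1·128 + (-2)·(549) + 1·1165 + 0·162 = 195
Expand coordinatewise in base 3:
  c_1 = 91 = 1·3^0 + 0·3^1 + 1·3^2 + 0·3^3 + 1·3^4
  c_2 = 162 = 0·3^0 + 0·3^1 + 0·3^2 + 0·3^3 + 2·3^4
  c_3 = 128 = 2·3^0 + 0·3^1 + 2·3^2 + 1·3^3 + 1·3^4
  c_4 = 195 = 0·3^0 + 2·3^1 + 0·3^2 + 1·3^3 + 2·3^4
Factor λ_0 = (1, 0, 2, 0)
Factor λ_1 = (0, 0, 0, 2)
Factor λ_2 = (1, 0, 2, 0)
Factor λ_3 = (0, 0, 1, 1)
Factor λ_4 = (1, 2, 1, 2)

((1, 0, 2, 0), (0, 0, 0, 2), (1, 0, 2, 0), (0, 0, 1, 1), (1, 2, 1, 2))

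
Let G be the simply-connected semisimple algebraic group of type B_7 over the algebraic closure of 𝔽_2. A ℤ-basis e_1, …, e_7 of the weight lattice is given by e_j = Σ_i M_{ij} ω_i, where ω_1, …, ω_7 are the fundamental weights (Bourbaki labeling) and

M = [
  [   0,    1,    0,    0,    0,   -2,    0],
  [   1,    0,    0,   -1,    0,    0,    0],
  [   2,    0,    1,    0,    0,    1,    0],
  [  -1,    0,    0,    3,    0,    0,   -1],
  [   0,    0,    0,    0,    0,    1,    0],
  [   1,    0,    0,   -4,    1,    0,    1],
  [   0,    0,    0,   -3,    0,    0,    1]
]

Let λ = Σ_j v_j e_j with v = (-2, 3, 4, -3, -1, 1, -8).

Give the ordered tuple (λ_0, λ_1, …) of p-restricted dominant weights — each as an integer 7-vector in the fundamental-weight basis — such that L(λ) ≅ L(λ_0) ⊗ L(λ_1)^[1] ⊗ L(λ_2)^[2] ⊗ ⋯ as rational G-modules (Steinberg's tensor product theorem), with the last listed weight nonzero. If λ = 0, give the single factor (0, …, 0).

Compute c_i = Σ_j M_{ij} v_j with v = (-2, 3, 4, -3, -1, 1, -8):
  c_1 = 0*-2 + 1*3 + 0*4 + 0*-3 + 0*-1 + -2*1 + 0*-8 = 1
  c_2 = 1*-2 + 0*3 + 0*4 + -1*-3 + 0*-1 + 0*1 + 0*-8 = 1
  c_3 = 2*-2 + 0*3 + 1*4 + 0*-3 + 0*-1 + 1*1 + 0*-8 = 1
  c_4 = -1*-2 + 0*3 + 0*4 + 3*-3 + 0*-1 + 0*1 + -1*-8 = 1
  c_5 = 0*-2 + 0*3 + 0*4 + 0*-3 + 0*-1 + 1*1 + 0*-8 = 1
  c_6 = 1*-2 + 0*3 + 0*4 + -4*-3 + 1*-1 + 0*1 + 1*-8 = 1
  c_7 = 0*-2 + 0*3 + 0*4 + -3*-3 + 0*-1 + 0*1 + 1*-8 = 1
Expand coordinatewise in base 2:
  c_1 = 1 = 1·2^0
  c_2 = 1 = 1·2^0
  c_3 = 1 = 1·2^0
  c_4 = 1 = 1·2^0
  c_5 = 1 = 1·2^0
  c_6 = 1 = 1·2^0
  c_7 = 1 = 1·2^0
p-restricted factor λ_0 = (1, 1, 1, 1, 1, 1, 1)

((1, 1, 1, 1, 1, 1, 1),)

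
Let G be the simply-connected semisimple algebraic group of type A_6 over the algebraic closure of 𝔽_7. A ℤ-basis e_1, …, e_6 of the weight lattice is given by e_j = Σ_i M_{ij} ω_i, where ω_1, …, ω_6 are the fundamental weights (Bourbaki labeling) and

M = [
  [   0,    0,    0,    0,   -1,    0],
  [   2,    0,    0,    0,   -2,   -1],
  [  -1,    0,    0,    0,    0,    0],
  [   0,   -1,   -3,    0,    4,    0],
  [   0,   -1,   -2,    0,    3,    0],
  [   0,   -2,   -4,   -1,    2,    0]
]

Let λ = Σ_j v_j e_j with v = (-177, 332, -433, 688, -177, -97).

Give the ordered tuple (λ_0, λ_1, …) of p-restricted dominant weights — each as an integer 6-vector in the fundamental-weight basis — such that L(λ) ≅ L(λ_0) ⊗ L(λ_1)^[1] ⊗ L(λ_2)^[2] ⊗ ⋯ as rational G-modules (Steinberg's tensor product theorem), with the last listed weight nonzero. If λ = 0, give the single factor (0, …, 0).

((2, 6, 2, 0, 3, 5), (4, 6, 4, 2, 0, 3), (3, 1, 3, 5, 0, 0))

In the fundamental-weight basis, λ has coordinates c = M·v (v = (-177, 332, -433, 688, -177, -97)):
  c_1 = 0*-177 + 0*332 + 0*-433 + 0*688 + -1*-177 + 0*-97 = 177
  c_2 = 2*-177 + 0*332 + 0*-433 + 0*688 + -2*-177 + -1*-97 = 97
  c_3 = -1*-177 + 0*332 + 0*-433 + 0*688 + 0*-177 + 0*-97 = 177
  c_4 = 0*-177 + -1*332 + -3*-433 + 0*688 + 4*-177 + 0*-97 = 259
  c_5 = 0*-177 + -1*332 + -2*-433 + 0*688 + 3*-177 + 0*-97 = 3
  c_6 = 0*-177 + -2*332 + -4*-433 + -1*688 + 2*-177 + 0*-97 = 26
Writing each c_i in base p = 7:
  c_1 = 177 = 2·7^0 + 4·7^1 + 3·7^2
  c_2 = 97 = 6·7^0 + 6·7^1 + 1·7^2
  c_3 = 177 = 2·7^0 + 4·7^1 + 3·7^2
  c_4 = 259 = 0·7^0 + 2·7^1 + 5·7^2
  c_5 = 3 = 3·7^0
  c_6 = 26 = 5·7^0 + 3·7^1
p-restricted factor λ_0 = (2, 6, 2, 0, 3, 5)
p-restricted factor λ_1 = (4, 6, 4, 2, 0, 3)
p-restricted factor λ_2 = (3, 1, 3, 5, 0, 0)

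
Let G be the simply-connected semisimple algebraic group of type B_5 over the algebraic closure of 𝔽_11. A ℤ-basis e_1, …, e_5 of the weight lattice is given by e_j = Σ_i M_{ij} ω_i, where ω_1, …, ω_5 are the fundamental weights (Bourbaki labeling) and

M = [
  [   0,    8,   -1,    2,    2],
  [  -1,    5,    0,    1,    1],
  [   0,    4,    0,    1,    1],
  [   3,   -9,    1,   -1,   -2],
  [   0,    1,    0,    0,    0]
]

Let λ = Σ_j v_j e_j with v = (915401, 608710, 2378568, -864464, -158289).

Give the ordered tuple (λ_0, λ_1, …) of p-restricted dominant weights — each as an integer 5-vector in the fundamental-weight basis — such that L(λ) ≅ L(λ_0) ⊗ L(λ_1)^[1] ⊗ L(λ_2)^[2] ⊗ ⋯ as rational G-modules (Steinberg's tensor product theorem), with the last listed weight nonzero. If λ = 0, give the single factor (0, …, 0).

((7, 6, 6, 3, 3), (7, 5, 1, 2, 7), (8, 5, 10, 7, 3), (4, 5, 4, 5, 6), (8, 9, 8, 1, 8), (2, 6, 8, 5, 3))

Compute c_i = Σ_j M_{ij} v_j with v = (915401, 608710, 2378568, -864464, -158289):
  c_1 = 0·915401 + 8·608710 + (-1)·(2378568) + (2)·(-864464) + (2)·(-158289) = 445606
  c_2 = (-1)·(915401) + 5·608710 + 0·2378568 + (1)·(-864464) + (1)·(-158289) = 1105396
  c_3 = 0·915401 + 4·608710 + 0·2378568 + (1)·(-864464) + (1)·(-158289) = 1412087
  c_4 = 3·915401 + (-9)·(608710) + 1·2378568 + (-1)·(-864464) + (-2)·(-158289) = 827423
  c_5 = 0·915401 + 1·608710 + 0·2378568 + (0)·(-864464) + (0)·(-158289) = 608710
p = 11; digits c_i = Σ_j d_{ij}·11^j, 0 ≤ d_{ij} < 11:
  c_1 = 445606 = 7·11^0 + 7·11^1 + 8·11^2 + 4·11^3 + 8·11^4 + 2·11^5
  c_2 = 1105396 = 6·11^0 + 5·11^1 + 5·11^2 + 5·11^3 + 9·11^4 + 6·11^5
  c_3 = 1412087 = 6·11^0 + 1·11^1 + 10·11^2 + 4·11^3 + 8·11^4 + 8·11^5
  c_4 = 827423 = 3·11^0 + 2·11^1 + 7·11^2 + 5·11^3 + 1·11^4 + 5·11^5
  c_5 = 608710 = 3·11^0 + 7·11^1 + 3·11^2 + 6·11^3 + 8·11^4 + 3·11^5
p-restricted factor λ_0 = (7, 6, 6, 3, 3)
p-restricted factor λ_1 = (7, 5, 1, 2, 7)
p-restricted factor λ_2 = (8, 5, 10, 7, 3)
p-restricted factor λ_3 = (4, 5, 4, 5, 6)
p-restricted factor λ_4 = (8, 9, 8, 1, 8)
p-restricted factor λ_5 = (2, 6, 8, 5, 3)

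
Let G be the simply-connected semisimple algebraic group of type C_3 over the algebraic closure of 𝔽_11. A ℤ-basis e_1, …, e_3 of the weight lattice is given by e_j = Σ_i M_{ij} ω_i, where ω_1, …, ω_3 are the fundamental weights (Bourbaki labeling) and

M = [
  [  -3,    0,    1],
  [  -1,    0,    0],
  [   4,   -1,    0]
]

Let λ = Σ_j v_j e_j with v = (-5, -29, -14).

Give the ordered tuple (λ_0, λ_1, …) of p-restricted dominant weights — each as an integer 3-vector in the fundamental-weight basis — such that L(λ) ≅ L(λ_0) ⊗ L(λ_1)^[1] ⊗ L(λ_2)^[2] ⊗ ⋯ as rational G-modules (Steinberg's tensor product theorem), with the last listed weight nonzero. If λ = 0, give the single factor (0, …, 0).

((1, 5, 9),)

Compute c_i = Σ_j M_{ij} v_j with v = (-5, -29, -14):
  c_1 = -3*-5 + 0*-29 + 1*-14 = 1
  c_2 = -1*-5 + 0*-29 + 0*-14 = 5
  c_3 = 4*-5 + -1*-29 + 0*-14 = 9
Writing each c_i in base p = 11:
  c_1 = 1 = 1·11^0
  c_2 = 5 = 5·11^0
  c_3 = 9 = 9·11^0
λ_0 = (1, 5, 9)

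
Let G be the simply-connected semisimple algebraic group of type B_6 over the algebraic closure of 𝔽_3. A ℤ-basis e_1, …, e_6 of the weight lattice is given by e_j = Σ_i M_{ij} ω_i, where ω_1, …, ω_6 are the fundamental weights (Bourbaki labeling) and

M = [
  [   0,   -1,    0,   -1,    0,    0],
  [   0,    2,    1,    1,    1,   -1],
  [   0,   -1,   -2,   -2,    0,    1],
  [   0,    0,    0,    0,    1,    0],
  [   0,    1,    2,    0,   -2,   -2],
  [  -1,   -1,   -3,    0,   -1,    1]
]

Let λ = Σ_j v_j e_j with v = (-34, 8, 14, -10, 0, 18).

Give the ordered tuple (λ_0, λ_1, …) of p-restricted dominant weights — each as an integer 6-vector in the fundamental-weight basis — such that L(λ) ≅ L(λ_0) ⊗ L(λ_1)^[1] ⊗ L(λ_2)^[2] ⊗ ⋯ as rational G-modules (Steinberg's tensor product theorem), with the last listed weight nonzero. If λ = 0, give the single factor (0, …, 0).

Change of basis e → ω: c = M·v where v = (-34, 8, 14, -10, 0, 18):
  c_1 = 0*-34 + -1*8 + 0*14 + -1*-10 + 0*0 + 0*18 = 2
  c_2 = 0*-34 + 2*8 + 1*14 + 1*-10 + 1*0 + -1*18 = 2
  c_3 = 0*-34 + -1*8 + -2*14 + -2*-10 + 0*0 + 1*18 = 2
  c_4 = 0*-34 + 0*8 + 0*14 + 0*-10 + 1*0 + 0*18 = 0
  c_5 = 0*-34 + 1*8 + 2*14 + 0*-10 + -2*0 + -2*18 = 0
  c_6 = -1*-34 + -1*8 + -3*14 + 0*-10 + -1*0 + 1*18 = 2
p = 3; digits c_i = Σ_j d_{ij}·3^j, 0 ≤ d_{ij} < 3:
  c_1 = 2 = 2·3^0
  c_2 = 2 = 2·3^0
  c_3 = 2 = 2·3^0
  c_4 = 0
  c_5 = 0
  c_6 = 2 = 2·3^0
p-restricted factor λ_0 = (2, 2, 2, 0, 0, 2)

((2, 2, 2, 0, 0, 2),)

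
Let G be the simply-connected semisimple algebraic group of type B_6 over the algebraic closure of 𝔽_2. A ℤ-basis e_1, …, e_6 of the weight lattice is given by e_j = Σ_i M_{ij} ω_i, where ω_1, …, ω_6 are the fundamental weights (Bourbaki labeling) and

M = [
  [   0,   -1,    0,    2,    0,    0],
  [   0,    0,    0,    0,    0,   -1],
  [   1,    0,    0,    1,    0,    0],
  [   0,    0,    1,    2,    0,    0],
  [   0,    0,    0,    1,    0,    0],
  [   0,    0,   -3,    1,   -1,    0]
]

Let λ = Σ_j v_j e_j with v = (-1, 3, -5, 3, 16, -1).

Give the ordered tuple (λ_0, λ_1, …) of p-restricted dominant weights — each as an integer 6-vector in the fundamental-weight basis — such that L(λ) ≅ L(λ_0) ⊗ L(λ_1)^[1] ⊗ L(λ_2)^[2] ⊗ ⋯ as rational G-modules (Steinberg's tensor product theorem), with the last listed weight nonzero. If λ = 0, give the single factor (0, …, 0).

Converting to the ω-basis (c_i = row i of M dotted with v = (-1, 3, -5, 3, 16, -1)):
  c_1 = (0)·(-1) + (-1)·(3) + (0)·(-5) + 2·3 + 0·16 + (0)·(-1) = 3
  c_2 = (0)·(-1) + 0·3 + (0)·(-5) + 0·3 + 0·16 + (-1)·(-1) = 1
  c_3 = (1)·(-1) + 0·3 + (0)·(-5) + 1·3 + 0·16 + (0)·(-1) = 2
  c_4 = (0)·(-1) + 0·3 + (1)·(-5) + 2·3 + 0·16 + (0)·(-1) = 1
  c_5 = (0)·(-1) + 0·3 + (0)·(-5) + 1·3 + 0·16 + (0)·(-1) = 3
  c_6 = (0)·(-1) + 0·3 + (-3)·(-5) + 1·3 + (-1)·(16) + (0)·(-1) = 2
Base-2 expansion of each c_i:
  c_1 = 3 = 1·2^0 + 1·2^1
  c_2 = 1 = 1·2^0
  c_3 = 2 = 0·2^0 + 1·2^1
  c_4 = 1 = 1·2^0
  c_5 = 3 = 1·2^0 + 1·2^1
  c_6 = 2 = 0·2^0 + 1·2^1
λ_0 = (1, 1, 0, 1, 1, 0)
λ_1 = (1, 0, 1, 0, 1, 1)

((1, 1, 0, 1, 1, 0), (1, 0, 1, 0, 1, 1))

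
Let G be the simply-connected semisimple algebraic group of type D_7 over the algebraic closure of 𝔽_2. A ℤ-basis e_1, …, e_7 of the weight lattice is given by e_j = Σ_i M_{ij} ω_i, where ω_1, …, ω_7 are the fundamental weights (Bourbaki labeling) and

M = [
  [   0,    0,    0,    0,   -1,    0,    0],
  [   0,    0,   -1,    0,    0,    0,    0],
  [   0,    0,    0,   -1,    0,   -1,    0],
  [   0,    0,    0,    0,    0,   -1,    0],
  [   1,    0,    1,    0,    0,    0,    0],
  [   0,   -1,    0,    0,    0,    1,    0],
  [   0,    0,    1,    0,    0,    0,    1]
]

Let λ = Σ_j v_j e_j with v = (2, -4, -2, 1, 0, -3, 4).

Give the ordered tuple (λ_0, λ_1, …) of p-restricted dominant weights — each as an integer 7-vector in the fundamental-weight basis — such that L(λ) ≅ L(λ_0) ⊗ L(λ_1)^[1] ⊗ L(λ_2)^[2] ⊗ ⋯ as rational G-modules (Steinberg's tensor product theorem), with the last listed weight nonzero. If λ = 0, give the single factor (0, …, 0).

((0, 0, 0, 1, 0, 1, 0), (0, 1, 1, 1, 0, 0, 1))

Compute c_i = Σ_j M_{ij} v_j with v = (2, -4, -2, 1, 0, -3, 4):
  c_1 = 0*2 + 0*-4 + 0*-2 + 0*1 + -1*0 + 0*-3 + 0*4 = 0
  c_2 = 0*2 + 0*-4 + -1*-2 + 0*1 + 0*0 + 0*-3 + 0*4 = 2
  c_3 = 0*2 + 0*-4 + 0*-2 + -1*1 + 0*0 + -1*-3 + 0*4 = 2
  c_4 = 0*2 + 0*-4 + 0*-2 + 0*1 + 0*0 + -1*-3 + 0*4 = 3
  c_5 = 1*2 + 0*-4 + 1*-2 + 0*1 + 0*0 + 0*-3 + 0*4 = 0
  c_6 = 0*2 + -1*-4 + 0*-2 + 0*1 + 0*0 + 1*-3 + 0*4 = 1
  c_7 = 0*2 + 0*-4 + 1*-2 + 0*1 + 0*0 + 0*-3 + 1*4 = 2
Writing each c_i in base p = 2:
  c_1 = 0
  c_2 = 2 = 0·2^0 + 1·2^1
  c_3 = 2 = 0·2^0 + 1·2^1
  c_4 = 3 = 1·2^0 + 1·2^1
  c_5 = 0
  c_6 = 1 = 1·2^0
  c_7 = 2 = 0·2^0 + 1·2^1
Factor λ_0 = (0, 0, 0, 1, 0, 1, 0)
Factor λ_1 = (0, 1, 1, 1, 0, 0, 1)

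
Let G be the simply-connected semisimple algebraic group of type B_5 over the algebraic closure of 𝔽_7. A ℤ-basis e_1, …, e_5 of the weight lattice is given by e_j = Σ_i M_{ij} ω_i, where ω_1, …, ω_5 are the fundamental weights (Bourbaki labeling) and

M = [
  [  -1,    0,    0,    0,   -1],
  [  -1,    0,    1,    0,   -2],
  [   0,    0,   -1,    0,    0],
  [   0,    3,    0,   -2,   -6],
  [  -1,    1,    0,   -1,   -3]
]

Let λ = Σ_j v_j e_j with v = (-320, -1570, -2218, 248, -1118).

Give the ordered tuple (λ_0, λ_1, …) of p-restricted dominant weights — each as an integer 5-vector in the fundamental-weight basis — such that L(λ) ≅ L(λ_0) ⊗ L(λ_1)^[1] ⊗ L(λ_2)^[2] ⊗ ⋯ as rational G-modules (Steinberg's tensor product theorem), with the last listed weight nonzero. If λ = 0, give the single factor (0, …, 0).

((3, 2, 6, 4, 1), (2, 6, 1, 4, 6), (1, 6, 3, 2, 2), (4, 0, 6, 4, 5))

In the fundamental-weight basis, λ has coordinates c = M·v (v = (-320, -1570, -2218, 248, -1118)):
  c_1 = (-1)·(-320) + (0)·(-1570) + (0)·(-2218) + (0)·(248) + (-1)·(-1118) = 1438
  c_2 = (-1)·(-320) + (0)·(-1570) + (1)·(-2218) + (0)·(248) + (-2)·(-1118) = 338
  c_3 = (0)·(-320) + (0)·(-1570) + (-1)·(-2218) + (0)·(248) + (0)·(-1118) = 2218
  c_4 = (0)·(-320) + (3)·(-1570) + (0)·(-2218) + (-2)·(248) + (-6)·(-1118) = 1502
  c_5 = (-1)·(-320) + (1)·(-1570) + (0)·(-2218) + (-1)·(248) + (-3)·(-1118) = 1856
Expand coordinatewise in base 7:
  c_1 = 1438 = 3·7^0 + 2·7^1 + 1·7^2 + 4·7^3
  c_2 = 338 = 2·7^0 + 6·7^1 + 6·7^2
  c_3 = 2218 = 6·7^0 + 1·7^1 + 3·7^2 + 6·7^3
  c_4 = 1502 = 4·7^0 + 4·7^1 + 2·7^2 + 4·7^3
  c_5 = 1856 = 1·7^0 + 6·7^1 + 2·7^2 + 5·7^3
p-restricted factor λ_0 = (3, 2, 6, 4, 1)
p-restricted factor λ_1 = (2, 6, 1, 4, 6)
p-restricted factor λ_2 = (1, 6, 3, 2, 2)
p-restricted factor λ_3 = (4, 0, 6, 4, 5)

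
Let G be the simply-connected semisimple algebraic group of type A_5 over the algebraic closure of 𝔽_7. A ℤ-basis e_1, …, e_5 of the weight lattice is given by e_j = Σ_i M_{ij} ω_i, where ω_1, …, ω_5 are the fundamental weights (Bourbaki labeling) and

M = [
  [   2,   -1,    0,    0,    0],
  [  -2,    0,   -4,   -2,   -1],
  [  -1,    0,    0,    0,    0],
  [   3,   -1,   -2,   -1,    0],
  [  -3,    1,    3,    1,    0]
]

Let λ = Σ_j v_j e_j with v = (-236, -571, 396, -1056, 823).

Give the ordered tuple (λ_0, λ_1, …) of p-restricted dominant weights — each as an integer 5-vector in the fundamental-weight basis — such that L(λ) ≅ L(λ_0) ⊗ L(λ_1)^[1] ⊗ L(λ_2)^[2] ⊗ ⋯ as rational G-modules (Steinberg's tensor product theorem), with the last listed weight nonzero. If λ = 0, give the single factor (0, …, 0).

Converting to the ω-basis (c_i = row i of M dotted with v = (-236, -571, 396, -1056, 823)):
  c_1 = (2)·(-236) + (-1)·(-571) + 0·396 + (0)·(-1056) + 0·823 = 99
  c_2 = (-2)·(-236) + (0)·(-571) + (-4)·(396) + (-2)·(-1056) + (-1)·(823) = 177
  c_3 = (-1)·(-236) + (0)·(-571) + 0·396 + (0)·(-1056) + 0·823 = 236
  c_4 = (3)·(-236) + (-1)·(-571) + (-2)·(396) + (-1)·(-1056) + 0·823 = 127
  c_5 = (-3)·(-236) + (1)·(-571) + 3·396 + (1)·(-1056) + 0·823 = 269
Expand coordinatewise in base 7:
  c_1 = 99 = 1·7^0 + 0·7^1 + 2·7^2
  c_2 = 177 = 2·7^0 + 4·7^1 + 3·7^2
  c_3 = 236 = 5·7^0 + 5·7^1 + 4·7^2
  c_4 = 127 = 1·7^0 + 4·7^1 + 2·7^2
  c_5 = 269 = 3·7^0 + 3·7^1 + 5·7^2
p-restricted factor λ_0 = (1, 2, 5, 1, 3)
p-restricted factor λ_1 = (0, 4, 5, 4, 3)
p-restricted factor λ_2 = (2, 3, 4, 2, 5)

((1, 2, 5, 1, 3), (0, 4, 5, 4, 3), (2, 3, 4, 2, 5))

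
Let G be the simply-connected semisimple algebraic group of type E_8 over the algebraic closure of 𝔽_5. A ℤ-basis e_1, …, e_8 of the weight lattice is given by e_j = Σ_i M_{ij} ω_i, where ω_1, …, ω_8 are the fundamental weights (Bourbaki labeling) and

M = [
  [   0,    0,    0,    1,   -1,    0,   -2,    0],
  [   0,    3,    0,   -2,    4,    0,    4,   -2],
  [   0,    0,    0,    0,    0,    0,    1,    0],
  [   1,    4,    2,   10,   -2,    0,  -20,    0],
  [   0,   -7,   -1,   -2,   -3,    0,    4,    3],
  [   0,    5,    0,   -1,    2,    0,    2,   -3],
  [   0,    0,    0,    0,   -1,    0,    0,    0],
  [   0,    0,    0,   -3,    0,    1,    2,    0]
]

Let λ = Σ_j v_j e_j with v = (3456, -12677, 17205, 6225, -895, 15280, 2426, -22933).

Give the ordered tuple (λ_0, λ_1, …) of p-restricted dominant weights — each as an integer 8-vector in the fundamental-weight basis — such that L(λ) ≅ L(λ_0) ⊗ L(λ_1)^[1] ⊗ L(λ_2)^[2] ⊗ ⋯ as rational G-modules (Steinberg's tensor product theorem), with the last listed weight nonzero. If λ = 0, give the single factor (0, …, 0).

((3, 4, 1, 3, 4, 1, 0, 2), (3, 1, 0, 0, 4, 0, 4, 1), (0, 0, 2, 2, 1, 0, 0, 3), (3, 2, 4, 1, 1, 3, 2, 1), (3, 2, 3, 4, 4, 3, 1, 2))

Change of basis e → ω: c = M·v where v = (3456, -12677, 17205, 6225, -895, 15280, 2426, -22933):
  c_1 = (0)·(3456) + (0)·(-12677) + (0)·(17205) + (1)·(6225) + (-1)·(-895) + (0)·(15280) + (-2)·(2426) + (0)·(-22933) = 2268
  c_2 = (0)·(3456) + (3)·(-12677) + (0)·(17205) + (-2)·(6225) + (4)·(-895) + (0)·(15280) + (4)·(2426) + (-2)·(-22933) = 1509
  c_3 = (0)·(3456) + (0)·(-12677) + (0)·(17205) + (0)·(6225) + (0)·(-895) + (0)·(15280) + (1)·(2426) + (0)·(-22933) = 2426
  c_4 = (1)·(3456) + (4)·(-12677) + (2)·(17205) + (10)·(6225) + (-2)·(-895) + (0)·(15280) + (-20)·(2426) + (0)·(-22933) = 2678
  c_5 = (0)·(3456) + (-7)·(-12677) + (-1)·(17205) + (-2)·(6225) + (-3)·(-895) + (0)·(15280) + (4)·(2426) + (3)·(-22933) = 2674
  c_6 = (0)·(3456) + (5)·(-12677) + (0)·(17205) + (-1)·(6225) + (2)·(-895) + (0)·(15280) + (2)·(2426) + (-3)·(-22933) = 2251
  c_7 = (0)·(3456) + (0)·(-12677) + (0)·(17205) + (0)·(6225) + (-1)·(-895) + (0)·(15280) + (0)·(2426) + (0)·(-22933) = 895
  c_8 = (0)·(3456) + (0)·(-12677) + (0)·(17205) + (-3)·(6225) + (0)·(-895) + (1)·(15280) + (2)·(2426) + (0)·(-22933) = 1457
p = 5; digits c_i = Σ_j d_{ij}·5^j, 0 ≤ d_{ij} < 5:
  c_1 = 2268 = 3·5^0 + 3·5^1 + 0·5^2 + 3·5^3 + 3·5^4
  c_2 = 1509 = 4·5^0 + 1·5^1 + 0·5^2 + 2·5^3 + 2·5^4
  c_3 = 2426 = 1·5^0 + 0·5^1 + 2·5^2 + 4·5^3 + 3·5^4
  c_4 = 2678 = 3·5^0 + 0·5^1 + 2·5^2 + 1·5^3 + 4·5^4
  c_5 = 2674 = 4·5^0 + 4·5^1 + 1·5^2 + 1·5^3 + 4·5^4
  c_6 = 2251 = 1·5^0 + 0·5^1 + 0·5^2 + 3·5^3 + 3·5^4
  c_7 = 895 = 0·5^0 + 4·5^1 + 0·5^2 + 2·5^3 + 1·5^4
  c_8 = 1457 = 2·5^0 + 1·5^1 + 3·5^2 + 1·5^3 + 2·5^4
p-restricted factor λ_0 = (3, 4, 1, 3, 4, 1, 0, 2)
p-restricted factor λ_1 = (3, 1, 0, 0, 4, 0, 4, 1)
p-restricted factor λ_2 = (0, 0, 2, 2, 1, 0, 0, 3)
p-restricted factor λ_3 = (3, 2, 4, 1, 1, 3, 2, 1)
p-restricted factor λ_4 = (3, 2, 3, 4, 4, 3, 1, 2)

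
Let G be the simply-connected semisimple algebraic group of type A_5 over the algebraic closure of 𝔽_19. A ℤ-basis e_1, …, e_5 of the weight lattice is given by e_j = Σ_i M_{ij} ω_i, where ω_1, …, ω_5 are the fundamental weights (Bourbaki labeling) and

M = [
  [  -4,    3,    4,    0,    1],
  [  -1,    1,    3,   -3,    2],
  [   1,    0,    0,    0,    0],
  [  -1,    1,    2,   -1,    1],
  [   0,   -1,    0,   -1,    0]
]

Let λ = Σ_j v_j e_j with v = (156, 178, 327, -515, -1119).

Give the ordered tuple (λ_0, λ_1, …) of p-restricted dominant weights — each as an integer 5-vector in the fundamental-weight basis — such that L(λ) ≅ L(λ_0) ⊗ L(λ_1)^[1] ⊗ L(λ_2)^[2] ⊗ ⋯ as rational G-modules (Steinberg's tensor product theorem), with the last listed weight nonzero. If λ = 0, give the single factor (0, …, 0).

((4, 6, 4, 15, 14), (5, 16, 8, 3, 17))

Change of basis e → ω: c = M·v where v = (156, 178, 327, -515, -1119):
  c_1 = (-4)·(156) + 3·178 + 4·327 + (0)·(-515) + (1)·(-1119) = 99
  c_2 = (-1)·(156) + 1·178 + 3·327 + (-3)·(-515) + (2)·(-1119) = 310
  c_3 = 1·156 + 0·178 + 0·327 + (0)·(-515) + (0)·(-1119) = 156
  c_4 = (-1)·(156) + 1·178 + 2·327 + (-1)·(-515) + (1)·(-1119) = 72
  c_5 = 0·156 + (-1)·(178) + 0·327 + (-1)·(-515) + (0)·(-1119) = 337
Expand coordinatewise in base 19:
  c_1 = 99 = 4·19^0 + 5·19^1
  c_2 = 310 = 6·19^0 + 16·19^1
  c_3 = 156 = 4·19^0 + 8·19^1
  c_4 = 72 = 15·19^0 + 3·19^1
  c_5 = 337 = 14·19^0 + 17·19^1
λ_0 = (4, 6, 4, 15, 14)
λ_1 = (5, 16, 8, 3, 17)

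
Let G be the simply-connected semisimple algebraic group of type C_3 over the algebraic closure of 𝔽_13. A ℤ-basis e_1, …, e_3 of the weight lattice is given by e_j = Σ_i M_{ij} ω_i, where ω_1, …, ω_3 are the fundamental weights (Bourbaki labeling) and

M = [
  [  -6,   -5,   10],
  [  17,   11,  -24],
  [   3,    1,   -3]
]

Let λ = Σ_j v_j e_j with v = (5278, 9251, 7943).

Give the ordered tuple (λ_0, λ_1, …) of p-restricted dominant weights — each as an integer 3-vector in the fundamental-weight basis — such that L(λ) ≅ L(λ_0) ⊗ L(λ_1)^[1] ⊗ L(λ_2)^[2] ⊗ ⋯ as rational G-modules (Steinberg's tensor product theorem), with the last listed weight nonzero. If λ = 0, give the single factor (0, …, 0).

((12, 10, 8), (11, 0, 5), (8, 5, 7))

In the fundamental-weight basis, λ has coordinates c = M·v (v = (5278, 9251, 7943)):
  c_1 = (-6)·(5278) + (-5)·(9251) + 10·7943 = 1507
  c_2 = 17·5278 + 11·9251 + (-24)·(7943) = 855
  c_3 = 3·5278 + 1·9251 + (-3)·(7943) = 1256
Base-13 expansion of each c_i:
  c_1 = 1507 = 12·13^0 + 11·13^1 + 8·13^2
  c_2 = 855 = 10·13^0 + 0·13^1 + 5·13^2
  c_3 = 1256 = 8·13^0 + 5·13^1 + 7·13^2
λ_0 = (12, 10, 8)
λ_1 = (11, 0, 5)
λ_2 = (8, 5, 7)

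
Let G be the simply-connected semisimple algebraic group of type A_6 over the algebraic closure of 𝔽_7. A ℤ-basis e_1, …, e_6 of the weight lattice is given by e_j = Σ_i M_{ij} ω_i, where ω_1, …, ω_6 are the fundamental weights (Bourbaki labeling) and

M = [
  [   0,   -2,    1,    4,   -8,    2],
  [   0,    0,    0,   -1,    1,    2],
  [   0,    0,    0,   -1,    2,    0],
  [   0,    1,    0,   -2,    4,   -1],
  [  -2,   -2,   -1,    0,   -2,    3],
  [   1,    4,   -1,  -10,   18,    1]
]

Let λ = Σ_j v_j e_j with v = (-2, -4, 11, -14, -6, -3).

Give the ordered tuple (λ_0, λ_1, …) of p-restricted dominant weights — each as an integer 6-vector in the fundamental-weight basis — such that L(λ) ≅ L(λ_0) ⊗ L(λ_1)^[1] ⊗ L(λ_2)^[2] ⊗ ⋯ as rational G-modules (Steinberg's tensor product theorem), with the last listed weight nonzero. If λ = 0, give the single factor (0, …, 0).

Converting to the ω-basis (c_i = row i of M dotted with v = (-2, -4, 11, -14, -6, -3)):
  c_1 = 0*-2 + -2*-4 + 1*11 + 4*-14 + -8*-6 + 2*-3 = 5
  c_2 = 0*-2 + 0*-4 + 0*11 + -1*-14 + 1*-6 + 2*-3 = 2
  c_3 = 0*-2 + 0*-4 + 0*11 + -1*-14 + 2*-6 + 0*-3 = 2
  c_4 = 0*-2 + 1*-4 + 0*11 + -2*-14 + 4*-6 + -1*-3 = 3
  c_5 = -2*-2 + -2*-4 + -1*11 + 0*-14 + -2*-6 + 3*-3 = 4
  c_6 = 1*-2 + 4*-4 + -1*11 + -10*-14 + 18*-6 + 1*-3 = 0
Base-7 expansion of each c_i:
  c_1 = 5 = 5·7^0
  c_2 = 2 = 2·7^0
  c_3 = 2 = 2·7^0
  c_4 = 3 = 3·7^0
  c_5 = 4 = 4·7^0
  c_6 = 0
Factor λ_0 = (5, 2, 2, 3, 4, 0)

((5, 2, 2, 3, 4, 0),)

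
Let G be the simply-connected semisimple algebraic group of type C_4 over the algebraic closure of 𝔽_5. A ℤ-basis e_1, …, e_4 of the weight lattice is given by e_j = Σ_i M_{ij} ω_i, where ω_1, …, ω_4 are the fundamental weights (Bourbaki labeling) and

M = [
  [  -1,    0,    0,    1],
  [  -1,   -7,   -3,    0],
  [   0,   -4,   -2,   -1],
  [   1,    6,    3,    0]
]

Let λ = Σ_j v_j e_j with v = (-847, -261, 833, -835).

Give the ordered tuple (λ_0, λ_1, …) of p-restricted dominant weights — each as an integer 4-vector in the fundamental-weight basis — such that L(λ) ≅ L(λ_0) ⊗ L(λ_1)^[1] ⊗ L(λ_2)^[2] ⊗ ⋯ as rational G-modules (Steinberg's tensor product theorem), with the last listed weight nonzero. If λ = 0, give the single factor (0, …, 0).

ω-coordinates c = M·v, v = (-847, -261, 833, -835):
  c_1 = (-1)·(-847) + (0)·(-261) + 0·833 + (1)·(-835) = 12
  c_2 = (-1)·(-847) + (-7)·(-261) + (-3)·(833) + (0)·(-835) = 175
  c_3 = (0)·(-847) + (-4)·(-261) + (-2)·(833) + (-1)·(-835) = 213
  c_4 = (1)·(-847) + (6)·(-261) + 3·833 + (0)·(-835) = 86
p = 5; digits c_i = Σ_j d_{ij}·5^j, 0 ≤ d_{ij} < 5:
  c_1 = 12 = 2·5^0 + 2·5^1
  c_2 = 175 = 0·5^0 + 0·5^1 + 2·5^2 + 1·5^3
  c_3 = 213 = 3·5^0 + 2·5^1 + 3·5^2 + 1·5^3
  c_4 = 86 = 1·5^0 + 2·5^1 + 3·5^2
p-restricted factor λ_0 = (2, 0, 3, 1)
p-restricted factor λ_1 = (2, 0, 2, 2)
p-restricted factor λ_2 = (0, 2, 3, 3)
p-restricted factor λ_3 = (0, 1, 1, 0)

((2, 0, 3, 1), (2, 0, 2, 2), (0, 2, 3, 3), (0, 1, 1, 0))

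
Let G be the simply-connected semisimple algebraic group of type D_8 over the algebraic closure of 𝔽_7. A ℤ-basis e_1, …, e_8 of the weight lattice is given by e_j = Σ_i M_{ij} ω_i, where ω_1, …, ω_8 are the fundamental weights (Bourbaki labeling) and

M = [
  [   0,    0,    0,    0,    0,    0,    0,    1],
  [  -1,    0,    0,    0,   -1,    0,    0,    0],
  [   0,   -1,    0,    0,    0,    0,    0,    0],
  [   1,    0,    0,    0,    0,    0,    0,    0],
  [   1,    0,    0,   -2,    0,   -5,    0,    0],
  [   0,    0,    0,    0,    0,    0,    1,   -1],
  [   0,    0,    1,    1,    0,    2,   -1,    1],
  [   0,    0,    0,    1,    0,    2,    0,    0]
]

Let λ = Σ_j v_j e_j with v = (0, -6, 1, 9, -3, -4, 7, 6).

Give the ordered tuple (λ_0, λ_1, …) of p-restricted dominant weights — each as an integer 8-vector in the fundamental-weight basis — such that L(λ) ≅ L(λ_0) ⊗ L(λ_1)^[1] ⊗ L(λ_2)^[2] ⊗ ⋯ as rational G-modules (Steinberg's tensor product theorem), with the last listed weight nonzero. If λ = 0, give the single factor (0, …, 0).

Compute c_i = Σ_j M_{ij} v_j with v = (0, -6, 1, 9, -3, -4, 7, 6):
  c_1 = 0·0 + (0)·(-6) + 0·1 + 0·9 + (0)·(-3) + (0)·(-4) + 0·7 + 1·6 = 6
  c_2 = (-1)·(0) + (0)·(-6) + 0·1 + 0·9 + (-1)·(-3) + (0)·(-4) + 0·7 + 0·6 = 3
  c_3 = 0·0 + (-1)·(-6) + 0·1 + 0·9 + (0)·(-3) + (0)·(-4) + 0·7 + 0·6 = 6
  c_4 = 1·0 + (0)·(-6) + 0·1 + 0·9 + (0)·(-3) + (0)·(-4) + 0·7 + 0·6 = 0
  c_5 = 1·0 + (0)·(-6) + 0·1 + (-2)·(9) + (0)·(-3) + (-5)·(-4) + 0·7 + 0·6 = 2
  c_6 = 0·0 + (0)·(-6) + 0·1 + 0·9 + (0)·(-3) + (0)·(-4) + 1·7 + (-1)·(6) = 1
  c_7 = 0·0 + (0)·(-6) + 1·1 + 1·9 + (0)·(-3) + (2)·(-4) + (-1)·(7) + 1·6 = 1
  c_8 = 0·0 + (0)·(-6) + 0·1 + 1·9 + (0)·(-3) + (2)·(-4) + 0·7 + 0·6 = 1
Expand coordinatewise in base 7:
  c_1 = 6 = 6·7^0
  c_2 = 3 = 3·7^0
  c_3 = 6 = 6·7^0
  c_4 = 0
  c_5 = 2 = 2·7^0
  c_6 = 1 = 1·7^0
  c_7 = 1 = 1·7^0
  c_8 = 1 = 1·7^0
p-restricted factor λ_0 = (6, 3, 6, 0, 2, 1, 1, 1)

((6, 3, 6, 0, 2, 1, 1, 1),)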